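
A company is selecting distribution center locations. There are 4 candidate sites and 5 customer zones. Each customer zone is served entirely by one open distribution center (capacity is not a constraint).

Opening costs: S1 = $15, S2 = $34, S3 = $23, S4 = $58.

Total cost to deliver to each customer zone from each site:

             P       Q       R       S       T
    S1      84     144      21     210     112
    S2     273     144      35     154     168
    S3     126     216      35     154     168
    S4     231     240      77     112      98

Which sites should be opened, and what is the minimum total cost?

For any fixed open set, each customer zone goes to its cheapest open site; total = fixed + service.
{S1, S4}: P→S1 84, Q→S1 144, R→S1 21, S→S4 112, T→S4 98. Service 459; fixed 73; total 532.
{S1, S3}: service 515 + fixed 38 = 553
{S1, S3, S4}: service 459 + fixed 96 = 555
{S1, S2, S3, S4}: service 459 + fixed 130 = 589
No other subset beats 532.

Open S1 and S4; minimum total cost 532.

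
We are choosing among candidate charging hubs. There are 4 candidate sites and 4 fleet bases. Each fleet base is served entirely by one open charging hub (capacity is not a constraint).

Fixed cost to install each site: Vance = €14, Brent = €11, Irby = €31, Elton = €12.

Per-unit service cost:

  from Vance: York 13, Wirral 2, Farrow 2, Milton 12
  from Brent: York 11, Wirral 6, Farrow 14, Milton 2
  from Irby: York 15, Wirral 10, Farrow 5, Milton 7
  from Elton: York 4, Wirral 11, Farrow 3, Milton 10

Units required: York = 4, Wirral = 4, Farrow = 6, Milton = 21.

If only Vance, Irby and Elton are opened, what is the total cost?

Each fleet base is assigned to its cheapest site among the open ones.
{Vance, Irby, Elton}: York→Elton 4·4=16, Wirral→Vance 2·4=8, Farrow→Vance 2·6=12, Milton→Irby 7·21=147. Service 183; fixed 57; total 240.

Total cost: 240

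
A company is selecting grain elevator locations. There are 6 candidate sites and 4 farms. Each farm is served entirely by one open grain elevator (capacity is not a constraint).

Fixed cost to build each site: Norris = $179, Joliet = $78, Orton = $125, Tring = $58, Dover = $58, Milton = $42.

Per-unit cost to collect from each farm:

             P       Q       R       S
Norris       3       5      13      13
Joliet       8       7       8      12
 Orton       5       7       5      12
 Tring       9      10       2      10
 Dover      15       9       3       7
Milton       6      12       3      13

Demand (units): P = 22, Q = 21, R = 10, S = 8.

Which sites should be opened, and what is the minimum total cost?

For any fixed open set, each farm goes to its cheapest open site; total = fixed + service.
{Norris, Dover}: P→Norris 3·22=66, Q→Norris 5·21=105, R→Dover 3·10=30, S→Dover 7·8=56. Service 257; fixed 237; total 494.
{Dover, Milton}: service 407 + fixed 100 = 507
{Norris, Tring}: service 271 + fixed 237 = 508
{Norris, Joliet, Orton, Tring, Dover, Milton}: P→Norris 3·22=66, Q→Norris 5·21=105, R→Tring 2·10=20, S→Dover 7·8=56. Service 247; fixed 540; total 787.
No other subset beats 494.

Open Norris and Dover; minimum total cost 494.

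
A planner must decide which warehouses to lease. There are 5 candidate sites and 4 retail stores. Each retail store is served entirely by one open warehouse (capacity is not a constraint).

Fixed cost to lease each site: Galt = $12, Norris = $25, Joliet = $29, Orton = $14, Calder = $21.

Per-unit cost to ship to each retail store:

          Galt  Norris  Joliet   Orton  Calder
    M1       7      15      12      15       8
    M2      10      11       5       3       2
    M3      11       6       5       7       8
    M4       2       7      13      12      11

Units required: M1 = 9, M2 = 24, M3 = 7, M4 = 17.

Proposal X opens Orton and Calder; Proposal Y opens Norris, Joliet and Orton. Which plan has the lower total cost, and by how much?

Proposal X: {Orton, Calder}: M1→Calder 8·9=72, M2→Calder 2·24=48, M3→Orton 7·7=49, M4→Calder 11·17=187. Service 356; fixed 35; total 391.
Proposal Y: {Norris, Joliet, Orton}: M1→Joliet 12·9=108, M2→Orton 3·24=72, M3→Joliet 5·7=35, M4→Norris 7·17=119. Service 334; fixed 68; total 402.
Difference: |391 − 402| = 11.

Proposal X is cheaper by 11.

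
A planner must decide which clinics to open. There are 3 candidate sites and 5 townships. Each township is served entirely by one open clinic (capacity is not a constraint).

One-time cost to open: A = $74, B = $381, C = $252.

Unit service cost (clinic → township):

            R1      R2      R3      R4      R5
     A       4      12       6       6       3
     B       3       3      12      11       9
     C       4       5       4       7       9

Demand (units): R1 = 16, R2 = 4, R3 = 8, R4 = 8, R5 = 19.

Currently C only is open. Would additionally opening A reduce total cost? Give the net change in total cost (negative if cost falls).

Current service cost with {C}: 343.
Adding A: each township re-picks its cheapest; new service cost 221, saving 122.
Extra fixed cost: 74. Net change = 74 − 122 = -48.
(Totals: 595 → 547.)

Yes — net change −48 (cost falls by 48).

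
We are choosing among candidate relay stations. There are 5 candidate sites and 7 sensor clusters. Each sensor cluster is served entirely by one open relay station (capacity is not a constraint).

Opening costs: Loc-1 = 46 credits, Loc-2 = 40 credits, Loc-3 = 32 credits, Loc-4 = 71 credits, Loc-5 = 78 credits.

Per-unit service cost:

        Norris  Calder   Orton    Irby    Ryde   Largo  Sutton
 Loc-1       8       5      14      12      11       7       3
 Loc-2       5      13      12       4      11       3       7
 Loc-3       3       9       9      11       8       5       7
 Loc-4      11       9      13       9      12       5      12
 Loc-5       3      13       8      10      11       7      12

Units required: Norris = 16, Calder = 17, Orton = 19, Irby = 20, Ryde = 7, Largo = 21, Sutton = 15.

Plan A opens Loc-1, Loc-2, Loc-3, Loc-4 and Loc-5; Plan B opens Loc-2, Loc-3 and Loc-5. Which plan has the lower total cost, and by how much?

Plan A is cheaper by 11.

Plan A: {Loc-1, Loc-2, Loc-3, Loc-4, Loc-5}: Norris→Loc-3 3·16=48, Calder→Loc-1 5·17=85, Orton→Loc-5 8·19=152, Irby→Loc-2 4·20=80, Ryde→Loc-3 8·7=56, Largo→Loc-2 3·21=63, Sutton→Loc-1 3·15=45. Service 529; fixed 267; total 796.
Plan B: {Loc-2, Loc-3, Loc-5}: Norris→Loc-3 3·16=48, Calder→Loc-3 9·17=153, Orton→Loc-5 8·19=152, Irby→Loc-2 4·20=80, Ryde→Loc-3 8·7=56, Largo→Loc-2 3·21=63, Sutton→Loc-2 7·15=105. Service 657; fixed 150; total 807.
Difference: |796 − 807| = 11.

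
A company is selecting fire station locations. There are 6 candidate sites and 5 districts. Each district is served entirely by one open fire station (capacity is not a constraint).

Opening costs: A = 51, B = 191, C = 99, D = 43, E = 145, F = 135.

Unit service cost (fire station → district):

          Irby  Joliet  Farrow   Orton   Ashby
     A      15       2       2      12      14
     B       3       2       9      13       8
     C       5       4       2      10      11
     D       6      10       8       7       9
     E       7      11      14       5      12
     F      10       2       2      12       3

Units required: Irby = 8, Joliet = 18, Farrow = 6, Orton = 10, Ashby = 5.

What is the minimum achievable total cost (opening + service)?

For any fixed open set, each district goes to its cheapest open site; total = fixed + service.
{A, D}: Irby→D 6·8=48, Joliet→A 2·18=36, Farrow→A 2·6=12, Orton→D 7·10=70, Ashby→D 9·5=45. Service 211; fixed 94; total 305.
{D, F}: Irby→D 6·8=48, Joliet→F 2·18=36, Farrow→F 2·6=12, Orton→D 7·10=70, Ashby→F 3·5=15. Service 181; fixed 178; total 359.
{C}: Irby→C 5·8=40, Joliet→C 4·18=72, Farrow→C 2·6=12, Orton→C 10·10=100, Ashby→C 11·5=55. Service 279; fixed 99; total 378.
{A, B, C, D, E, F}: service 137 + fixed 664 = 801
No other subset beats 305.

Minimum total cost: 305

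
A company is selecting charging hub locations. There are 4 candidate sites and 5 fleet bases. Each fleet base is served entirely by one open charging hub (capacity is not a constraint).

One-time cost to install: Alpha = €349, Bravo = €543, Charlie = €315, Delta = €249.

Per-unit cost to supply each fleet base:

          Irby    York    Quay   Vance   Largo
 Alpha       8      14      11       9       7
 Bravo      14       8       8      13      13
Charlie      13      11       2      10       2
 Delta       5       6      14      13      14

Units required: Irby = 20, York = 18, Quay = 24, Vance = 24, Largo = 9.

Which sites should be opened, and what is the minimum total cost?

For any fixed open set, each fleet base goes to its cheapest open site; total = fixed + service.
{Charlie, Delta}: Irby→Delta 5·20=100, York→Delta 6·18=108, Quay→Charlie 2·24=48, Vance→Charlie 10·24=240, Largo→Charlie 2·9=18. Service 514; fixed 564; total 1078.
{Charlie}: Irby→Charlie 13·20=260, York→Charlie 11·18=198, Quay→Charlie 2·24=48, Vance→Charlie 10·24=240, Largo→Charlie 2·9=18. Service 764; fixed 315; total 1079.
{Delta}: service 982 + fixed 249 = 1231
{Alpha, Bravo, Charlie, Delta}: Irby→Delta 5·20=100, York→Delta 6·18=108, Quay→Charlie 2·24=48, Vance→Alpha 9·24=216, Largo→Charlie 2·9=18. Service 490; fixed 1456; total 1946.
No other subset beats 1078.

Open Charlie and Delta; minimum total cost 1078.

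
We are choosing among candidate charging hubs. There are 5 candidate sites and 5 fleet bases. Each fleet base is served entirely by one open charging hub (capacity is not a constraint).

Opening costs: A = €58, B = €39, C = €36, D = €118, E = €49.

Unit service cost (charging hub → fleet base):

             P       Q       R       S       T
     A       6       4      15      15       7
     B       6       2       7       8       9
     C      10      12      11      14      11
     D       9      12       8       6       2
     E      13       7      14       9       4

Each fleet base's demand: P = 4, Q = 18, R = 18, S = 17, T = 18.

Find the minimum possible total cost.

For any fixed open set, each fleet base goes to its cheapest open site; total = fixed + service.
{B, D}: P→B 6·4=24, Q→B 2·18=36, R→B 7·18=126, S→D 6·17=102, T→D 2·18=36. Service 324; fixed 157; total 481.
{B, E}: service 394 + fixed 88 = 482
{B, C, D}: service 324 + fixed 193 = 517
{A, B, C, D, E}: P→A 6·4=24, Q→B 2·18=36, R→B 7·18=126, S→D 6·17=102, T→D 2·18=36. Service 324; fixed 300; total 624.
No other subset beats 481.

Minimum total cost: 481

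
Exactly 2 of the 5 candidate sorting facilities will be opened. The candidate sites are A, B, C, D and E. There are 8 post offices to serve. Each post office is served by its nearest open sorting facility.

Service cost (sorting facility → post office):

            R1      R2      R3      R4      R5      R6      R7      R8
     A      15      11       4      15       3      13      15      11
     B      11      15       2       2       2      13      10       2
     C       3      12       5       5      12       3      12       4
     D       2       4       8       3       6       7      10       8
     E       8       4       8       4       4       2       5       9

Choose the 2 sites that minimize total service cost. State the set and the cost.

With exactly 2 open, each post office uses its cheapest among the chosen.
{B, E}: R1→E 8, R2→E 4, R3→B 2, R4→B 2, R5→B 2, R6→E 2, R7→E 5, R8→B 2. Service cost 27.
{B, D}: service cost 31
{C, E}: service cost 31
Among all 10 size-2 choices, {B, E} is lowest.

Choose B and E; total service cost 27.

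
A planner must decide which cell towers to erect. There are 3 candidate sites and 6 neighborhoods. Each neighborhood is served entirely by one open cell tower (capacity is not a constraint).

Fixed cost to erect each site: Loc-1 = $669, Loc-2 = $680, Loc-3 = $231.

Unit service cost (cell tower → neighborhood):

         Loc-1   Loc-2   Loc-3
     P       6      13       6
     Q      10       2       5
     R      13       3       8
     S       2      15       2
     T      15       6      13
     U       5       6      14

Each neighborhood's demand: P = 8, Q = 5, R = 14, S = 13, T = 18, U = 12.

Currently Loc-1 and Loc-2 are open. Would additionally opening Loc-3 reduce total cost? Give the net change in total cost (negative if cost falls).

Current service cost with {Loc-1, Loc-2}: 294.
Adding Loc-3: each neighborhood re-picks its cheapest; new service cost 294, saving 0.
Extra fixed cost: 231. Net change = 231 − 0 = 231.
(Totals: 1643 → 1874.)

No — net change +231 (cost rises by 231).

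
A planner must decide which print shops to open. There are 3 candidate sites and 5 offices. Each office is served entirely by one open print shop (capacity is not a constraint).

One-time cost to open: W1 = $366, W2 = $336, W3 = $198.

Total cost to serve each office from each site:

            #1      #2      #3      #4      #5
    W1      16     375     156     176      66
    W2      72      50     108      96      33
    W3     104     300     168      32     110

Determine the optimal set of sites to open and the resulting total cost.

Open W2 only; minimum total cost 695.

For any fixed open set, each office goes to its cheapest open site; total = fixed + service.
{W2}: #1→W2 72, #2→W2 50, #3→W2 108, #4→W2 96, #5→W2 33. Service 359; fixed 336; total 695.
{W2, W3}: service 295 + fixed 534 = 829
{W3}: service 714 + fixed 198 = 912
{W1, W2, W3}: #1→W1 16, #2→W2 50, #3→W2 108, #4→W3 32, #5→W2 33. Service 239; fixed 900; total 1139.
(All 7 nonempty subsets were checked; W2 only is lowest.)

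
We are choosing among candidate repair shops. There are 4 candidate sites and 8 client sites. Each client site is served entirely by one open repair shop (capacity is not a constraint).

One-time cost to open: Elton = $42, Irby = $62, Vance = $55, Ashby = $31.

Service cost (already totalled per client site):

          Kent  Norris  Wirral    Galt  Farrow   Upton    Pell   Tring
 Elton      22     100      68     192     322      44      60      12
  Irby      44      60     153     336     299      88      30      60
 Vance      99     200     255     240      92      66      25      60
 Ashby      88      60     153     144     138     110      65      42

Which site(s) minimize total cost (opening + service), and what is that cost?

For any fixed open set, each client site goes to its cheapest open site; total = fixed + service.
{Elton, Vance, Ashby}: Kent→Elton 22, Norris→Ashby 60, Wirral→Elton 68, Galt→Ashby 144, Farrow→Vance 92, Upton→Elton 44, Pell→Vance 25, Tring→Elton 12. Service 467; fixed 128; total 595.
{Elton, Ashby}: service 548 + fixed 73 = 621
{Elton, Vance}: service 555 + fixed 97 = 652
{Elton, Irby, Vance, Ashby}: Kent→Elton 22, Norris→Irby 60, Wirral→Elton 68, Galt→Ashby 144, Farrow→Vance 92, Upton→Elton 44, Pell→Vance 25, Tring→Elton 12. Service 467; fixed 190; total 657.
No other subset beats 595.

Open Elton, Vance and Ashby; minimum total cost 595.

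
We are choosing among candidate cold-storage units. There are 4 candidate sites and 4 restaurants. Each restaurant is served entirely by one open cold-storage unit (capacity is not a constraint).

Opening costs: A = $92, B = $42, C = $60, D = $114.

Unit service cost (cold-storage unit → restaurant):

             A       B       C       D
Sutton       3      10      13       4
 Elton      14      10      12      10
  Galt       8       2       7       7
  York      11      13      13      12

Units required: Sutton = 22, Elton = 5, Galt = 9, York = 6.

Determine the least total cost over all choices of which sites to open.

For any fixed open set, each restaurant goes to its cheapest open site; total = fixed + service.
{A, B}: Sutton→A 3·22=66, Elton→B 10·5=50, Galt→B 2·9=18, York→A 11·6=66. Service 200; fixed 134; total 334.
{A}: Sutton→A 3·22=66, Elton→A 14·5=70, Galt→A 8·9=72, York→A 11·6=66. Service 274; fixed 92; total 366.
{B, D}: Sutton→D 4·22=88, Elton→B 10·5=50, Galt→B 2·9=18, York→D 12·6=72. Service 228; fixed 156; total 384.
{A, B, C, D}: service 200 + fixed 308 = 508
No other subset beats 334.

Minimum total cost: 334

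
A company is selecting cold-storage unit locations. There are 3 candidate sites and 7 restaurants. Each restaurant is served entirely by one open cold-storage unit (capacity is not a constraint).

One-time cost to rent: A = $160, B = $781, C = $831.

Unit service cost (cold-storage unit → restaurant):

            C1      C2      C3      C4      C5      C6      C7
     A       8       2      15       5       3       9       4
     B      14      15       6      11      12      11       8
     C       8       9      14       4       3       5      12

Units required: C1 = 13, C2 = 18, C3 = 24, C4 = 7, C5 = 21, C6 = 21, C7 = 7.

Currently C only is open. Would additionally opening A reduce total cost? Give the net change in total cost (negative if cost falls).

Yes — net change −22 (cost falls by 22).

Current service cost with {C}: 882.
Adding A: each restaurant re-picks its cheapest; new service cost 700, saving 182.
Extra fixed cost: 160. Net change = 160 − 182 = -22.
(Totals: 1713 → 1691.)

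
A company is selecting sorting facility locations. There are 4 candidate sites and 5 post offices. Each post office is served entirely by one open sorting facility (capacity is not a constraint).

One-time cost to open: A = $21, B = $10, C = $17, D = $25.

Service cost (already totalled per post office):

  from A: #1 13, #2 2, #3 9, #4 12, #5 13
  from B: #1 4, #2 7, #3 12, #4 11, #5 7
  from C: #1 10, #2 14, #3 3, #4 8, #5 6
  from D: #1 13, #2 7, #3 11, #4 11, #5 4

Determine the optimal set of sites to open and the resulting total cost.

For any fixed open set, each post office goes to its cheapest open site; total = fixed + service.
{B}: #1→B 4, #2→B 7, #3→B 12, #4→B 11, #5→B 7. Service 41; fixed 10; total 51.
{B, C}: #1→B 4, #2→B 7, #3→C 3, #4→C 8, #5→C 6. Service 28; fixed 27; total 55.
{C}: #1→C 10, #2→C 14, #3→C 3, #4→C 8, #5→C 6. Service 41; fixed 17; total 58.
{A, B, C, D}: service 21 + fixed 73 = 94
(All 15 nonempty subsets were checked; B only is lowest.)

Open B only; minimum total cost 51.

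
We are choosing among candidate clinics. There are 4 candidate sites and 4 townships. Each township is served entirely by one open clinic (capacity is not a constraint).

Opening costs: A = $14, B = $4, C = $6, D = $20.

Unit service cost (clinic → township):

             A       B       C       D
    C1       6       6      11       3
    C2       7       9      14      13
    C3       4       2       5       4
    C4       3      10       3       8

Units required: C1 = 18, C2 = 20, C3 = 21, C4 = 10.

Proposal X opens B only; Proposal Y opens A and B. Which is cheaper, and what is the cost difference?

Proposal Y is cheaper by 96.

Proposal X: {B}: C1→B 6·18=108, C2→B 9·20=180, C3→B 2·21=42, C4→B 10·10=100. Service 430; fixed 4; total 434.
Proposal Y: {A, B}: C1→A 6·18=108, C2→A 7·20=140, C3→B 2·21=42, C4→A 3·10=30. Service 320; fixed 18; total 338.
Difference: |434 − 338| = 96.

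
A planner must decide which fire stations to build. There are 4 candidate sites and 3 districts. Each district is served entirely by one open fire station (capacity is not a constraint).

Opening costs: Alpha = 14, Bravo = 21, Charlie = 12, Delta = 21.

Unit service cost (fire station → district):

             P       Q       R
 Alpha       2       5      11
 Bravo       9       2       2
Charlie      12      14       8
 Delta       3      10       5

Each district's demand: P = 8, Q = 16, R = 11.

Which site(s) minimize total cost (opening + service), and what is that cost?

For any fixed open set, each district goes to its cheapest open site; total = fixed + service.
{Alpha, Bravo}: P→Alpha 2·8=16, Q→Bravo 2·16=32, R→Bravo 2·11=22. Service 70; fixed 35; total 105.
{Alpha, Bravo, Charlie}: service 70 + fixed 47 = 117
{Bravo, Delta}: P→Delta 3·8=24, Q→Bravo 2·16=32, R→Bravo 2·11=22. Service 78; fixed 42; total 120.
{Alpha, Bravo, Charlie, Delta}: service 70 + fixed 68 = 138
No other subset beats 105.

Open Alpha and Bravo; minimum total cost 105.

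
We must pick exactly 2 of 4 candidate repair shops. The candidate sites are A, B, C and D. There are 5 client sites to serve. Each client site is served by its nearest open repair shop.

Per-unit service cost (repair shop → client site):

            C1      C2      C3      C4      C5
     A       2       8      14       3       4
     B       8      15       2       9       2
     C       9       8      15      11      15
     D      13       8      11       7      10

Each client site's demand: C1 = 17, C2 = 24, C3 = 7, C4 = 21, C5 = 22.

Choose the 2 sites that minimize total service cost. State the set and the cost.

With exactly 2 open, each client site uses its cheapest among the chosen.
{A, B}: C1→A 2·17=34, C2→A 8·24=192, C3→B 2·7=14, C4→A 3·21=63, C5→B 2·22=44. Service cost 347.
{A, D}: service cost 454
{A, C}: service cost 475
Among all 6 size-2 choices, {A, B} is lowest.

Choose A and B; total service cost 347.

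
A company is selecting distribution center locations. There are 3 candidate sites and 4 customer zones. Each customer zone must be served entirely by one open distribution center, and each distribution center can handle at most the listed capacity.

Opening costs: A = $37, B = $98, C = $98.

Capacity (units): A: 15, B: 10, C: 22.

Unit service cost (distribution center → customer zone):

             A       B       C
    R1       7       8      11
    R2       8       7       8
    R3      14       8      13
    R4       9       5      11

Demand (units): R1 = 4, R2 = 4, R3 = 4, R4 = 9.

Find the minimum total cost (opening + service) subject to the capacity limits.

Open {A, B}: R1→A 7·4=28, R2→A 8·4=32, R3→A 14·4=56, R4→B 5·9=45.
Loads: A carries 12/15, B carries 9/10. Service 161; fixed 135; total 296.
Next best feasible plan costs 304.

Minimum total cost: 296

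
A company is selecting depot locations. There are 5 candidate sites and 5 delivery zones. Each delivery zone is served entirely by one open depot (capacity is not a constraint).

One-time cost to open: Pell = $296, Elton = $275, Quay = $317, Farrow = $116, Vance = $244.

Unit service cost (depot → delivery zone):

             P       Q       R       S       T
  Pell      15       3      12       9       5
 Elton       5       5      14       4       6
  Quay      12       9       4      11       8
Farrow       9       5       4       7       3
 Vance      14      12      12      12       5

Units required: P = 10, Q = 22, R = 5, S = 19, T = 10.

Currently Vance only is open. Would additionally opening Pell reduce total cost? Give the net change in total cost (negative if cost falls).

Current service cost with {Vance}: 742.
Adding Pell: each delivery zone re-picks its cheapest; new service cost 487, saving 255.
Extra fixed cost: 296. Net change = 296 − 255 = 41.
(Totals: 986 → 1027.)

No — net change +41 (cost rises by 41).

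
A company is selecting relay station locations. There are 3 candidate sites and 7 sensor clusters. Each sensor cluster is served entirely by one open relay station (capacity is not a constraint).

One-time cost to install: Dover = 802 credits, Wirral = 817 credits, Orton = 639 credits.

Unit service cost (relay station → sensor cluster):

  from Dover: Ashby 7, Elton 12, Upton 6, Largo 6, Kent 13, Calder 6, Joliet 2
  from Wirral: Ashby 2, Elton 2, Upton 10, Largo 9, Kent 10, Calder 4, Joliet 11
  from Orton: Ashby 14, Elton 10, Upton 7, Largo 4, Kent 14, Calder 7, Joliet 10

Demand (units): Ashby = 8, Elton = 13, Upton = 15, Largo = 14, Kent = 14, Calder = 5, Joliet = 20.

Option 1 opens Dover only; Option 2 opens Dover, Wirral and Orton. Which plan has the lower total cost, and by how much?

Option 1 is cheaper by 1206.

Option 1: {Dover}: Ashby→Dover 7·8=56, Elton→Dover 12·13=156, Upton→Dover 6·15=90, Largo→Dover 6·14=84, Kent→Dover 13·14=182, Calder→Dover 6·5=30, Joliet→Dover 2·20=40. Service 638; fixed 802; total 1440.
Option 2: {Dover, Wirral, Orton}: Ashby→Wirral 2·8=16, Elton→Wirral 2·13=26, Upton→Dover 6·15=90, Largo→Orton 4·14=56, Kent→Wirral 10·14=140, Calder→Wirral 4·5=20, Joliet→Dover 2·20=40. Service 388; fixed 2258; total 2646.
Difference: |1440 − 2646| = 1206.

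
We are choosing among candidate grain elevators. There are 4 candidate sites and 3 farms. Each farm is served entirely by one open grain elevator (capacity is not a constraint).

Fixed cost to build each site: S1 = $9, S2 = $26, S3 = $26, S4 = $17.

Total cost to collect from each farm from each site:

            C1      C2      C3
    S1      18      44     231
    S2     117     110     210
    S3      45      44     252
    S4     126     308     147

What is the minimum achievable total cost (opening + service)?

For any fixed open set, each farm goes to its cheapest open site; total = fixed + service.
{S1, S4}: C1→S1 18, C2→S1 44, C3→S4 147. Service 209; fixed 26; total 235.
{S1, S2, S4}: C1→S1 18, C2→S1 44, C3→S4 147. Service 209; fixed 52; total 261.
{S1, S3, S4}: service 209 + fixed 52 = 261
{S1, S2, S3, S4}: C1→S1 18, C2→S1 44, C3→S4 147. Service 209; fixed 78; total 287.
No other subset beats 235.

Minimum total cost: 235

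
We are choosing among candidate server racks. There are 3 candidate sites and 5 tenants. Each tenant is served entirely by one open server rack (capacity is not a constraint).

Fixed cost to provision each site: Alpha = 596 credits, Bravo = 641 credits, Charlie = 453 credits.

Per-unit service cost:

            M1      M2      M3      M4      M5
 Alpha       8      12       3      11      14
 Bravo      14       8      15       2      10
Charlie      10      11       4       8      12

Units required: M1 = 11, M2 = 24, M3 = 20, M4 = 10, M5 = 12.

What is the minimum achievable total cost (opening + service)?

Minimum total cost: 1131

For any fixed open set, each tenant goes to its cheapest open site; total = fixed + service.
{Charlie}: M1→Charlie 10·11=110, M2→Charlie 11·24=264, M3→Charlie 4·20=80, M4→Charlie 8·10=80, M5→Charlie 12·12=144. Service 678; fixed 453; total 1131.
{Alpha}: M1→Alpha 8·11=88, M2→Alpha 12·24=288, M3→Alpha 3·20=60, M4→Alpha 11·10=110, M5→Alpha 14·12=168. Service 714; fixed 596; total 1310.
{Bravo}: M1→Bravo 14·11=154, M2→Bravo 8·24=192, M3→Bravo 15·20=300, M4→Bravo 2·10=20, M5→Bravo 10·12=120. Service 786; fixed 641; total 1427.
{Alpha, Bravo, Charlie}: service 480 + fixed 1690 = 2170
No other subset beats 1131.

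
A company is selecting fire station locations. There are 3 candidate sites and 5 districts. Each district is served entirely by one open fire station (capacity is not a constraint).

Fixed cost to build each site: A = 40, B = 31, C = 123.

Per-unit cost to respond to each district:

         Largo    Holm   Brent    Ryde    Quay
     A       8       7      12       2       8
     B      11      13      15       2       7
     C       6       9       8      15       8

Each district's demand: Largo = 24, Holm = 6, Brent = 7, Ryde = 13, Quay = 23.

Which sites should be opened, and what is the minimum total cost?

Open A only; minimum total cost 568.

For any fixed open set, each district goes to its cheapest open site; total = fixed + service.
{A}: Largo→A 8·24=192, Holm→A 7·6=42, Brent→A 12·7=84, Ryde→A 2·13=26, Quay→A 8·23=184. Service 528; fixed 40; total 568.
{A, B}: service 505 + fixed 71 = 576
{B, C}: Largo→C 6·24=144, Holm→C 9·6=54, Brent→C 8·7=56, Ryde→B 2·13=26, Quay→B 7·23=161. Service 441; fixed 154; total 595.
{A, B, C}: Largo→C 6·24=144, Holm→A 7·6=42, Brent→C 8·7=56, Ryde→A 2·13=26, Quay→B 7·23=161. Service 429; fixed 194; total 623.
No other subset beats 568.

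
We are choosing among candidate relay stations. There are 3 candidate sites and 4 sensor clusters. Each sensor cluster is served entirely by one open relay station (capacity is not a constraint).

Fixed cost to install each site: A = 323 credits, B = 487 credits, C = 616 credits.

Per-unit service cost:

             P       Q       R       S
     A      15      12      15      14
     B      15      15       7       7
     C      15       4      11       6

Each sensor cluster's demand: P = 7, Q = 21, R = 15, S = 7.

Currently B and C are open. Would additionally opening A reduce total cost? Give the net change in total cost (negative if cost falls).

Current service cost with {B, C}: 336.
Adding A: each sensor cluster re-picks its cheapest; new service cost 336, saving 0.
Extra fixed cost: 323. Net change = 323 − 0 = 323.
(Totals: 1439 → 1762.)

No — net change +323 (cost rises by 323).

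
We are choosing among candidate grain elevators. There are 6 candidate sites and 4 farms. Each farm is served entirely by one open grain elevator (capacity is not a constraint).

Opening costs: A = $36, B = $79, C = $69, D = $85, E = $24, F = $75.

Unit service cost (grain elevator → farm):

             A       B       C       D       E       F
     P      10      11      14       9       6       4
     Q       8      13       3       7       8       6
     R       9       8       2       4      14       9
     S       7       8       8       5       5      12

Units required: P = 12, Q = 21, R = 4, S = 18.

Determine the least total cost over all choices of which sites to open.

Minimum total cost: 326

For any fixed open set, each farm goes to its cheapest open site; total = fixed + service.
{C, E}: P→E 6·12=72, Q→C 3·21=63, R→C 2·4=8, S→E 5·18=90. Service 233; fixed 93; total 326.
{A, C, E}: service 233 + fixed 129 = 362
{C, E, F}: P→F 4·12=48, Q→C 3·21=63, R→C 2·4=8, S→E 5·18=90. Service 209; fixed 168; total 377.
{A, B, C, D, E, F}: service 209 + fixed 368 = 577
No other subset beats 326.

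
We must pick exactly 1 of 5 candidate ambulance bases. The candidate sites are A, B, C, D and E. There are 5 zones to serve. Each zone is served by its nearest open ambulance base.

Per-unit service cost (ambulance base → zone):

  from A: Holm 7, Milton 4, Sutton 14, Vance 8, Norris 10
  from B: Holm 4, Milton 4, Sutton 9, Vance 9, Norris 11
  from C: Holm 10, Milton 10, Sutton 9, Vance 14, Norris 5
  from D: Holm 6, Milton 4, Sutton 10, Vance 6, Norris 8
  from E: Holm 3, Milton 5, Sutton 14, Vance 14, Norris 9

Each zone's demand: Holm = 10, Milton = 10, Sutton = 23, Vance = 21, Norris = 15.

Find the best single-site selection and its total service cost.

With exactly 1 open, each zone uses its cheapest among the chosen.
{D}: Holm→D 6·10=60, Milton→D 4·10=40, Sutton→D 10·23=230, Vance→D 6·21=126, Norris→D 8·15=120. Service cost 576.
{B}: service cost 641
{A}: service cost 750
Among all 5 size-1 choices, {D} is lowest.

Choose D only; total service cost 576.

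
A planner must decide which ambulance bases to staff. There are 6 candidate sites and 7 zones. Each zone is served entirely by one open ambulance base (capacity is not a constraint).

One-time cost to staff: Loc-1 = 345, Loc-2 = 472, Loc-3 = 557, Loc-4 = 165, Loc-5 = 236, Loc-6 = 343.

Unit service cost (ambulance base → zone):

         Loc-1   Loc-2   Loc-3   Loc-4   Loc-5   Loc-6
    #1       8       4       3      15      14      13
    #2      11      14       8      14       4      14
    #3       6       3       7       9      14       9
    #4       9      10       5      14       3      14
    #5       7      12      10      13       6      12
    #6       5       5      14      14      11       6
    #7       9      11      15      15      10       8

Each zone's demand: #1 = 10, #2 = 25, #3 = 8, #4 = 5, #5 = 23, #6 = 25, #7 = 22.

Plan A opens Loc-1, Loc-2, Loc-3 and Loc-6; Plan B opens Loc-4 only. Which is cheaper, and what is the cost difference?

Plan B is cheaper by 672.

Plan A: {Loc-1, Loc-2, Loc-3, Loc-6}: #1→Loc-3 3·10=30, #2→Loc-3 8·25=200, #3→Loc-2 3·8=24, #4→Loc-3 5·5=25, #5→Loc-1 7·23=161, #6→Loc-1 5·25=125, #7→Loc-6 8·22=176. Service 741; fixed 1717; total 2458.
Plan B: {Loc-4}: #1→Loc-4 15·10=150, #2→Loc-4 14·25=350, #3→Loc-4 9·8=72, #4→Loc-4 14·5=70, #5→Loc-4 13·23=299, #6→Loc-4 14·25=350, #7→Loc-4 15·22=330. Service 1621; fixed 165; total 1786.
Difference: |2458 − 1786| = 672.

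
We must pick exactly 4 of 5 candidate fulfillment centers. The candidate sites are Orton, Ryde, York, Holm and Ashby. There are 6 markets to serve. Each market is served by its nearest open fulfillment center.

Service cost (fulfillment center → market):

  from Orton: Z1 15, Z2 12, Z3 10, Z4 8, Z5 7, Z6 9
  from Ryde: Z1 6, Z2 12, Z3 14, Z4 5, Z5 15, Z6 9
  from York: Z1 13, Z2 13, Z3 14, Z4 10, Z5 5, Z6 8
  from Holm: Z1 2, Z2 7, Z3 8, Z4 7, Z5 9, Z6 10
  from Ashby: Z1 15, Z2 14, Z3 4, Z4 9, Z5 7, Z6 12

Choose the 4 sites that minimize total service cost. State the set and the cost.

Choose Ryde, York, Holm and Ashby; total service cost 31.

With exactly 4 open, each market uses its cheapest among the chosen.
{Ryde, York, Holm, Ashby}: Z1→Holm 2, Z2→Holm 7, Z3→Ashby 4, Z4→Ryde 5, Z5→York 5, Z6→York 8. Service cost 31.
{Orton, York, Holm, Ashby}: service cost 33
{Orton, Ryde, Holm, Ashby}: service cost 34
Among all 5 size-4 choices, {Ryde, York, Holm, Ashby} is lowest.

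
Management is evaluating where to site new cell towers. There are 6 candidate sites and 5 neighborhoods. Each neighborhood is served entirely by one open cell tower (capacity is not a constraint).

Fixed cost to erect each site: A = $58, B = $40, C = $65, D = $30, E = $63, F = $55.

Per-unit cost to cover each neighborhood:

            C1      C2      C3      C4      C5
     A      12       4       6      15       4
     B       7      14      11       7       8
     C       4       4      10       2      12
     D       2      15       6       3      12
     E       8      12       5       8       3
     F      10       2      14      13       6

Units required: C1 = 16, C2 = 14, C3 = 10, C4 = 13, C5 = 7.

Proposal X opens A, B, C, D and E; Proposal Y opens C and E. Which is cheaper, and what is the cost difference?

Proposal X: {A, B, C, D, E}: C1→D 2·16=32, C2→A 4·14=56, C3→E 5·10=50, C4→C 2·13=26, C5→E 3·7=21. Service 185; fixed 256; total 441.
Proposal Y: {C, E}: C1→C 4·16=64, C2→C 4·14=56, C3→E 5·10=50, C4→C 2·13=26, C5→E 3·7=21. Service 217; fixed 128; total 345.
Difference: |441 − 345| = 96.

Proposal Y is cheaper by 96.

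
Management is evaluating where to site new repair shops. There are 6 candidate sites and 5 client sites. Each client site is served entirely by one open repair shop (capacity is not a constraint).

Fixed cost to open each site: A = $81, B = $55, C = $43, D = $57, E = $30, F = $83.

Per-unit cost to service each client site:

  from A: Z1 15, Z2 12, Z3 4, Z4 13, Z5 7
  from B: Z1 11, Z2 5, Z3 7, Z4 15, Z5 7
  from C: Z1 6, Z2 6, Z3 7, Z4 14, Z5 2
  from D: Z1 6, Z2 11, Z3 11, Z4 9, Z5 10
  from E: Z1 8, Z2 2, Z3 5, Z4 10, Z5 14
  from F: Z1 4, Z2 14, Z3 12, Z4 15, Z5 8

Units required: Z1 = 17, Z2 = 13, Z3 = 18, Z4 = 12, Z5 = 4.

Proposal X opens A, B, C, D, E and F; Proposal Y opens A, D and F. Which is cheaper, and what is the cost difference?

Proposal X: {A, B, C, D, E, F}: Z1→F 4·17=68, Z2→E 2·13=26, Z3→A 4·18=72, Z4→D 9·12=108, Z5→C 2·4=8. Service 282; fixed 349; total 631.
Proposal Y: {A, D, F}: Z1→F 4·17=68, Z2→D 11·13=143, Z3→A 4·18=72, Z4→D 9·12=108, Z5→A 7·4=28. Service 419; fixed 221; total 640.
Difference: |631 − 640| = 9.

Proposal X is cheaper by 9.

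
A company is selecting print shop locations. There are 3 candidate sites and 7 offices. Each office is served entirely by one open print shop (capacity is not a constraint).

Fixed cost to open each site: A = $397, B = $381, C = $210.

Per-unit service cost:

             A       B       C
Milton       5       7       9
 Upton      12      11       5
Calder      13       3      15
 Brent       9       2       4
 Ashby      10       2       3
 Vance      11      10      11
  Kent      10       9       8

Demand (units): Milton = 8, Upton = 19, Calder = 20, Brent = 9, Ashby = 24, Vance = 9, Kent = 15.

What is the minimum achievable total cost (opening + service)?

Minimum total cost: 997

For any fixed open set, each office goes to its cheapest open site; total = fixed + service.
{B}: Milton→B 7·8=56, Upton→B 11·19=209, Calder→B 3·20=60, Brent→B 2·9=18, Ashby→B 2·24=48, Vance→B 10·9=90, Kent→B 9·15=135. Service 616; fixed 381; total 997.
{C}: Milton→C 9·8=72, Upton→C 5·19=95, Calder→C 15·20=300, Brent→C 4·9=36, Ashby→C 3·24=72, Vance→C 11·9=99, Kent→C 8·15=120. Service 794; fixed 210; total 1004.
{B, C}: service 487 + fixed 591 = 1078
{A, B, C}: Milton→A 5·8=40, Upton→C 5·19=95, Calder→B 3·20=60, Brent→B 2·9=18, Ashby→B 2·24=48, Vance→B 10·9=90, Kent→C 8·15=120. Service 471; fixed 988; total 1459.
No other subset beats 997.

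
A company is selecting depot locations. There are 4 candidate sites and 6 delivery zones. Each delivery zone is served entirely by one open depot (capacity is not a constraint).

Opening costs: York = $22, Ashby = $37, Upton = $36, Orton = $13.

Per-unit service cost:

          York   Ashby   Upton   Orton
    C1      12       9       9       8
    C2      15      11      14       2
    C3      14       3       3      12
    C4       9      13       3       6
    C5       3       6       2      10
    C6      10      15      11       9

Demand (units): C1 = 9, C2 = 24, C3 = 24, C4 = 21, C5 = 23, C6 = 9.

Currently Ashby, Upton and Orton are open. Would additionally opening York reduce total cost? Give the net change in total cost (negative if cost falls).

No — net change +22 (cost rises by 22).

Current service cost with {Ashby, Upton, Orton}: 382.
Adding York: each delivery zone re-picks its cheapest; new service cost 382, saving 0.
Extra fixed cost: 22. Net change = 22 − 0 = 22.
(Totals: 468 → 490.)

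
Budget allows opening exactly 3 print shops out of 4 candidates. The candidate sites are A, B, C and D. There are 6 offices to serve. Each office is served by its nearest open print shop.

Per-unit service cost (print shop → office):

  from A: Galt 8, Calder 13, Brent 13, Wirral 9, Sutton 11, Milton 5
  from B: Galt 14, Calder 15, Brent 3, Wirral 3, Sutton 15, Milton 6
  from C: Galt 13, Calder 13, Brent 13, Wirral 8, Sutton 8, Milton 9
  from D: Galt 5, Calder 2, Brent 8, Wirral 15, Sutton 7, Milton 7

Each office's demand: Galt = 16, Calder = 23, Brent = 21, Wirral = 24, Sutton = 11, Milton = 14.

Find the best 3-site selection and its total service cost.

With exactly 3 open, each office uses its cheapest among the chosen.
{A, B, D}: Galt→D 5·16=80, Calder→D 2·23=46, Brent→B 3·21=63, Wirral→B 3·24=72, Sutton→D 7·11=77, Milton→A 5·14=70. Service cost 408.
{B, C, D}: service cost 422
{A, C, D}: service cost 633
Among all 4 size-3 choices, {A, B, D} is lowest.

Choose A, B and D; total service cost 408.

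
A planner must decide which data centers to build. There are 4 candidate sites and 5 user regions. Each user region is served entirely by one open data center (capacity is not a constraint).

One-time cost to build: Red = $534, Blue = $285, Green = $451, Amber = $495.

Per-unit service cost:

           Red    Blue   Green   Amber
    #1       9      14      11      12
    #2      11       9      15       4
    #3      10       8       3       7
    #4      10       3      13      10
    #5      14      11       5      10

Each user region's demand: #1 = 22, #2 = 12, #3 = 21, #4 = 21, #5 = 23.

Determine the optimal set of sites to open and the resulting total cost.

Open Blue only; minimum total cost 1185.

For any fixed open set, each user region goes to its cheapest open site; total = fixed + service.
{Blue}: #1→Blue 14·22=308, #2→Blue 9·12=108, #3→Blue 8·21=168, #4→Blue 3·21=63, #5→Blue 11·23=253. Service 900; fixed 285; total 1185.
{Green}: service 873 + fixed 451 = 1324
{Blue, Green}: #1→Green 11·22=242, #2→Blue 9·12=108, #3→Green 3·21=63, #4→Blue 3·21=63, #5→Green 5·23=115. Service 591; fixed 736; total 1327.
{Red, Blue, Green, Amber}: #1→Red 9·22=198, #2→Amber 4·12=48, #3→Green 3·21=63, #4→Blue 3·21=63, #5→Green 5·23=115. Service 487; fixed 1765; total 2252.
(All 15 nonempty subsets were checked; Blue only is lowest.)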